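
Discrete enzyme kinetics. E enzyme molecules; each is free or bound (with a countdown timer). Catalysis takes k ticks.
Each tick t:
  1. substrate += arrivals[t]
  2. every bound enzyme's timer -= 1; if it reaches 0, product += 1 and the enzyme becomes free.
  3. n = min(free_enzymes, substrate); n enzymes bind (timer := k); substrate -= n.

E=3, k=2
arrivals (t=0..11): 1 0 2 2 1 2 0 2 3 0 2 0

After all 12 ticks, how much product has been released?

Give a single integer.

Answer: 13

Derivation:
t=0: arr=1 -> substrate=0 bound=1 product=0
t=1: arr=0 -> substrate=0 bound=1 product=0
t=2: arr=2 -> substrate=0 bound=2 product=1
t=3: arr=2 -> substrate=1 bound=3 product=1
t=4: arr=1 -> substrate=0 bound=3 product=3
t=5: arr=2 -> substrate=1 bound=3 product=4
t=6: arr=0 -> substrate=0 bound=2 product=6
t=7: arr=2 -> substrate=0 bound=3 product=7
t=8: arr=3 -> substrate=2 bound=3 product=8
t=9: arr=0 -> substrate=0 bound=3 product=10
t=10: arr=2 -> substrate=1 bound=3 product=11
t=11: arr=0 -> substrate=0 bound=2 product=13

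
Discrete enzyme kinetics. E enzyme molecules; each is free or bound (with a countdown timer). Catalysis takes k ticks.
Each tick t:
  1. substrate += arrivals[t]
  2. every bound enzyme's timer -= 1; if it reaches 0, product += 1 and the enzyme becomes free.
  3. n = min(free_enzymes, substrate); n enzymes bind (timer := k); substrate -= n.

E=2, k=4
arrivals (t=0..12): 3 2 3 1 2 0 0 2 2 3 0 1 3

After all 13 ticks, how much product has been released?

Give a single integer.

Answer: 6

Derivation:
t=0: arr=3 -> substrate=1 bound=2 product=0
t=1: arr=2 -> substrate=3 bound=2 product=0
t=2: arr=3 -> substrate=6 bound=2 product=0
t=3: arr=1 -> substrate=7 bound=2 product=0
t=4: arr=2 -> substrate=7 bound=2 product=2
t=5: arr=0 -> substrate=7 bound=2 product=2
t=6: arr=0 -> substrate=7 bound=2 product=2
t=7: arr=2 -> substrate=9 bound=2 product=2
t=8: arr=2 -> substrate=9 bound=2 product=4
t=9: arr=3 -> substrate=12 bound=2 product=4
t=10: arr=0 -> substrate=12 bound=2 product=4
t=11: arr=1 -> substrate=13 bound=2 product=4
t=12: arr=3 -> substrate=14 bound=2 product=6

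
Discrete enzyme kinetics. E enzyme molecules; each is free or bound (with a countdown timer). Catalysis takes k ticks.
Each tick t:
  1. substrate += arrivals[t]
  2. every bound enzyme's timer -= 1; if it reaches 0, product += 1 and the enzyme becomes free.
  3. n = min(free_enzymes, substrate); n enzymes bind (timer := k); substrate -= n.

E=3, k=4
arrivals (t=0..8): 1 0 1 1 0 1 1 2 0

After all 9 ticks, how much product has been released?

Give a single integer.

t=0: arr=1 -> substrate=0 bound=1 product=0
t=1: arr=0 -> substrate=0 bound=1 product=0
t=2: arr=1 -> substrate=0 bound=2 product=0
t=3: arr=1 -> substrate=0 bound=3 product=0
t=4: arr=0 -> substrate=0 bound=2 product=1
t=5: arr=1 -> substrate=0 bound=3 product=1
t=6: arr=1 -> substrate=0 bound=3 product=2
t=7: arr=2 -> substrate=1 bound=3 product=3
t=8: arr=0 -> substrate=1 bound=3 product=3

Answer: 3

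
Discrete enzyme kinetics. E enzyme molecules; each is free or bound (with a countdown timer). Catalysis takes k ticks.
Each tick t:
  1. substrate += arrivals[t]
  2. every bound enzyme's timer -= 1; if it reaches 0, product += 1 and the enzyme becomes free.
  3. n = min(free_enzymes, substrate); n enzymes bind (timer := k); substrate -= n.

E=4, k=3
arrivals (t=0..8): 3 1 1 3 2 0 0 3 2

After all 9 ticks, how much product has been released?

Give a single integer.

Answer: 8

Derivation:
t=0: arr=3 -> substrate=0 bound=3 product=0
t=1: arr=1 -> substrate=0 bound=4 product=0
t=2: arr=1 -> substrate=1 bound=4 product=0
t=3: arr=3 -> substrate=1 bound=4 product=3
t=4: arr=2 -> substrate=2 bound=4 product=4
t=5: arr=0 -> substrate=2 bound=4 product=4
t=6: arr=0 -> substrate=0 bound=3 product=7
t=7: arr=3 -> substrate=1 bound=4 product=8
t=8: arr=2 -> substrate=3 bound=4 product=8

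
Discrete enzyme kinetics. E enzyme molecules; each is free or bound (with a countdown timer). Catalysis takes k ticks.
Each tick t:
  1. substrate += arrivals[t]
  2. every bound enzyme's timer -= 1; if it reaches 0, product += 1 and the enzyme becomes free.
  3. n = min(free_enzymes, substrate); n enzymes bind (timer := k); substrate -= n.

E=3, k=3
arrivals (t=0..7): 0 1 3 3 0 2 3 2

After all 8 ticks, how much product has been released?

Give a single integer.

Answer: 4

Derivation:
t=0: arr=0 -> substrate=0 bound=0 product=0
t=1: arr=1 -> substrate=0 bound=1 product=0
t=2: arr=3 -> substrate=1 bound=3 product=0
t=3: arr=3 -> substrate=4 bound=3 product=0
t=4: arr=0 -> substrate=3 bound=3 product=1
t=5: arr=2 -> substrate=3 bound=3 product=3
t=6: arr=3 -> substrate=6 bound=3 product=3
t=7: arr=2 -> substrate=7 bound=3 product=4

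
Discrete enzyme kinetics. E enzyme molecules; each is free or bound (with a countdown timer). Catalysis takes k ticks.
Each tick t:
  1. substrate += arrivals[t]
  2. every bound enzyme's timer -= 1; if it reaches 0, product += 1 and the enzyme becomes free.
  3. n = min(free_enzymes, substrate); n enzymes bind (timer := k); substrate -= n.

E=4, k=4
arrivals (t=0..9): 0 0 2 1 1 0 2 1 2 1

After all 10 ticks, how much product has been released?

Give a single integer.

t=0: arr=0 -> substrate=0 bound=0 product=0
t=1: arr=0 -> substrate=0 bound=0 product=0
t=2: arr=2 -> substrate=0 bound=2 product=0
t=3: arr=1 -> substrate=0 bound=3 product=0
t=4: arr=1 -> substrate=0 bound=4 product=0
t=5: arr=0 -> substrate=0 bound=4 product=0
t=6: arr=2 -> substrate=0 bound=4 product=2
t=7: arr=1 -> substrate=0 bound=4 product=3
t=8: arr=2 -> substrate=1 bound=4 product=4
t=9: arr=1 -> substrate=2 bound=4 product=4

Answer: 4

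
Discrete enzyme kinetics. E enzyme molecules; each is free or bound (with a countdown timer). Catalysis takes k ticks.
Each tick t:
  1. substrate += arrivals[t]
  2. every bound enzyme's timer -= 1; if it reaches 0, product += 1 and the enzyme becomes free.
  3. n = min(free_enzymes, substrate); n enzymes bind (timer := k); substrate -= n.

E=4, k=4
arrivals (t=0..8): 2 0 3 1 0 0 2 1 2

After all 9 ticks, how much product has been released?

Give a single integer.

Answer: 6

Derivation:
t=0: arr=2 -> substrate=0 bound=2 product=0
t=1: arr=0 -> substrate=0 bound=2 product=0
t=2: arr=3 -> substrate=1 bound=4 product=0
t=3: arr=1 -> substrate=2 bound=4 product=0
t=4: arr=0 -> substrate=0 bound=4 product=2
t=5: arr=0 -> substrate=0 bound=4 product=2
t=6: arr=2 -> substrate=0 bound=4 product=4
t=7: arr=1 -> substrate=1 bound=4 product=4
t=8: arr=2 -> substrate=1 bound=4 product=6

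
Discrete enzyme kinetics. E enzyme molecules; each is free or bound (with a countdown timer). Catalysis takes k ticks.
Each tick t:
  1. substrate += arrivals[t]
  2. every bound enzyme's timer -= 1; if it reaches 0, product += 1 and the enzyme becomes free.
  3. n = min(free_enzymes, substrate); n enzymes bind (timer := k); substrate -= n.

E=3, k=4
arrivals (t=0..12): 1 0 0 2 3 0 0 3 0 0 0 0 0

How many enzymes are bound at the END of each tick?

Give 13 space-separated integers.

t=0: arr=1 -> substrate=0 bound=1 product=0
t=1: arr=0 -> substrate=0 bound=1 product=0
t=2: arr=0 -> substrate=0 bound=1 product=0
t=3: arr=2 -> substrate=0 bound=3 product=0
t=4: arr=3 -> substrate=2 bound=3 product=1
t=5: arr=0 -> substrate=2 bound=3 product=1
t=6: arr=0 -> substrate=2 bound=3 product=1
t=7: arr=3 -> substrate=3 bound=3 product=3
t=8: arr=0 -> substrate=2 bound=3 product=4
t=9: arr=0 -> substrate=2 bound=3 product=4
t=10: arr=0 -> substrate=2 bound=3 product=4
t=11: arr=0 -> substrate=0 bound=3 product=6
t=12: arr=0 -> substrate=0 bound=2 product=7

Answer: 1 1 1 3 3 3 3 3 3 3 3 3 2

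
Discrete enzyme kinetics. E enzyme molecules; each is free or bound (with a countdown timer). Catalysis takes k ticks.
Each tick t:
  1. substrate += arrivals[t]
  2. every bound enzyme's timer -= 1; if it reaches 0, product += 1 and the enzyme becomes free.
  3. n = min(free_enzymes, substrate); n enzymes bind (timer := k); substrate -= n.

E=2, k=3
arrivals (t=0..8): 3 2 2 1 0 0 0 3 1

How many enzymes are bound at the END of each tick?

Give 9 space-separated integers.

Answer: 2 2 2 2 2 2 2 2 2

Derivation:
t=0: arr=3 -> substrate=1 bound=2 product=0
t=1: arr=2 -> substrate=3 bound=2 product=0
t=2: arr=2 -> substrate=5 bound=2 product=0
t=3: arr=1 -> substrate=4 bound=2 product=2
t=4: arr=0 -> substrate=4 bound=2 product=2
t=5: arr=0 -> substrate=4 bound=2 product=2
t=6: arr=0 -> substrate=2 bound=2 product=4
t=7: arr=3 -> substrate=5 bound=2 product=4
t=8: arr=1 -> substrate=6 bound=2 product=4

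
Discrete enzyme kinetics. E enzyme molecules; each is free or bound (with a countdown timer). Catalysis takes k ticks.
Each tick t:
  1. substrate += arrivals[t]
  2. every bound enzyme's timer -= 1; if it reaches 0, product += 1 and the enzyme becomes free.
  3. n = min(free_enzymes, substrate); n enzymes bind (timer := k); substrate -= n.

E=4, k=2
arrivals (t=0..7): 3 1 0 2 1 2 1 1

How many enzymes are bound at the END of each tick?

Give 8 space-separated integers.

t=0: arr=3 -> substrate=0 bound=3 product=0
t=1: arr=1 -> substrate=0 bound=4 product=0
t=2: arr=0 -> substrate=0 bound=1 product=3
t=3: arr=2 -> substrate=0 bound=2 product=4
t=4: arr=1 -> substrate=0 bound=3 product=4
t=5: arr=2 -> substrate=0 bound=3 product=6
t=6: arr=1 -> substrate=0 bound=3 product=7
t=7: arr=1 -> substrate=0 bound=2 product=9

Answer: 3 4 1 2 3 3 3 2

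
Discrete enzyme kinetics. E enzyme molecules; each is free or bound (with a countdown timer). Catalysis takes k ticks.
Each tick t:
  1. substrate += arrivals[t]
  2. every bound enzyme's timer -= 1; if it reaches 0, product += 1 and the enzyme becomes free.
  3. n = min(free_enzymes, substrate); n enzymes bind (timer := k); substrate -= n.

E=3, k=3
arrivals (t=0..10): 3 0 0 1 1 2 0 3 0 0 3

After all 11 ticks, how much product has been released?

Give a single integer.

Answer: 8

Derivation:
t=0: arr=3 -> substrate=0 bound=3 product=0
t=1: arr=0 -> substrate=0 bound=3 product=0
t=2: arr=0 -> substrate=0 bound=3 product=0
t=3: arr=1 -> substrate=0 bound=1 product=3
t=4: arr=1 -> substrate=0 bound=2 product=3
t=5: arr=2 -> substrate=1 bound=3 product=3
t=6: arr=0 -> substrate=0 bound=3 product=4
t=7: arr=3 -> substrate=2 bound=3 product=5
t=8: arr=0 -> substrate=1 bound=3 product=6
t=9: arr=0 -> substrate=0 bound=3 product=7
t=10: arr=3 -> substrate=2 bound=3 product=8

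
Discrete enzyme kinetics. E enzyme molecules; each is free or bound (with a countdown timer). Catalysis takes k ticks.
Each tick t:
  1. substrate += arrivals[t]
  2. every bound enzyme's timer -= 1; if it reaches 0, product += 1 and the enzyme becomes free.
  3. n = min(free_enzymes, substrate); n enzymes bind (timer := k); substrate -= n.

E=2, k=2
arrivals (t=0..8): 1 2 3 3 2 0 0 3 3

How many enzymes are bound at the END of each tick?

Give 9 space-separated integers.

t=0: arr=1 -> substrate=0 bound=1 product=0
t=1: arr=2 -> substrate=1 bound=2 product=0
t=2: arr=3 -> substrate=3 bound=2 product=1
t=3: arr=3 -> substrate=5 bound=2 product=2
t=4: arr=2 -> substrate=6 bound=2 product=3
t=5: arr=0 -> substrate=5 bound=2 product=4
t=6: arr=0 -> substrate=4 bound=2 product=5
t=7: arr=3 -> substrate=6 bound=2 product=6
t=8: arr=3 -> substrate=8 bound=2 product=7

Answer: 1 2 2 2 2 2 2 2 2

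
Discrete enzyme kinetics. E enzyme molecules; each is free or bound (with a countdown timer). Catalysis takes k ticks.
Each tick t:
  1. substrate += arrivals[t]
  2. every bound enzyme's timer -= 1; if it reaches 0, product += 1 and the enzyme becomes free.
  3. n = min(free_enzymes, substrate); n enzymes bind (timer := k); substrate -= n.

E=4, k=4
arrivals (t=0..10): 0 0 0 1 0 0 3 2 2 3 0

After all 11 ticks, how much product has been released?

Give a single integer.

Answer: 4

Derivation:
t=0: arr=0 -> substrate=0 bound=0 product=0
t=1: arr=0 -> substrate=0 bound=0 product=0
t=2: arr=0 -> substrate=0 bound=0 product=0
t=3: arr=1 -> substrate=0 bound=1 product=0
t=4: arr=0 -> substrate=0 bound=1 product=0
t=5: arr=0 -> substrate=0 bound=1 product=0
t=6: arr=3 -> substrate=0 bound=4 product=0
t=7: arr=2 -> substrate=1 bound=4 product=1
t=8: arr=2 -> substrate=3 bound=4 product=1
t=9: arr=3 -> substrate=6 bound=4 product=1
t=10: arr=0 -> substrate=3 bound=4 product=4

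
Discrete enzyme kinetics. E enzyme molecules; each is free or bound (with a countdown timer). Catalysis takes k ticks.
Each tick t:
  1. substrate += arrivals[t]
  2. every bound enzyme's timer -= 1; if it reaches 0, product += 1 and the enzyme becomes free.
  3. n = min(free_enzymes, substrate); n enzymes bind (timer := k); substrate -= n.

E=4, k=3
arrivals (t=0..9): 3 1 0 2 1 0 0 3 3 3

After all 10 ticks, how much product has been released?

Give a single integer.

Answer: 7

Derivation:
t=0: arr=3 -> substrate=0 bound=3 product=0
t=1: arr=1 -> substrate=0 bound=4 product=0
t=2: arr=0 -> substrate=0 bound=4 product=0
t=3: arr=2 -> substrate=0 bound=3 product=3
t=4: arr=1 -> substrate=0 bound=3 product=4
t=5: arr=0 -> substrate=0 bound=3 product=4
t=6: arr=0 -> substrate=0 bound=1 product=6
t=7: arr=3 -> substrate=0 bound=3 product=7
t=8: arr=3 -> substrate=2 bound=4 product=7
t=9: arr=3 -> substrate=5 bound=4 product=7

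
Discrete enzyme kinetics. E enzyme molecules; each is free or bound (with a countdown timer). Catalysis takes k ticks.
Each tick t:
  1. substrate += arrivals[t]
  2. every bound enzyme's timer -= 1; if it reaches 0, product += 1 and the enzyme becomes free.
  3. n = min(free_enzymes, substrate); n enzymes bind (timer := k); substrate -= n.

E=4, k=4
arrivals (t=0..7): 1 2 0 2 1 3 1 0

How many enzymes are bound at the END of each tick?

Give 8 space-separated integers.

t=0: arr=1 -> substrate=0 bound=1 product=0
t=1: arr=2 -> substrate=0 bound=3 product=0
t=2: arr=0 -> substrate=0 bound=3 product=0
t=3: arr=2 -> substrate=1 bound=4 product=0
t=4: arr=1 -> substrate=1 bound=4 product=1
t=5: arr=3 -> substrate=2 bound=4 product=3
t=6: arr=1 -> substrate=3 bound=4 product=3
t=7: arr=0 -> substrate=2 bound=4 product=4

Answer: 1 3 3 4 4 4 4 4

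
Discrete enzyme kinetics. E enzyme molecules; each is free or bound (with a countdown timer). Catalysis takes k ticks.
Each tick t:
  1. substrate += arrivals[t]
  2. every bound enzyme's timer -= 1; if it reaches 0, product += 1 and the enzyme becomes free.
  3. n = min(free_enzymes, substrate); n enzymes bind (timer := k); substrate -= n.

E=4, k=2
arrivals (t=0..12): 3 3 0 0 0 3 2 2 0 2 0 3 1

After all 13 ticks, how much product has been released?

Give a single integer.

Answer: 15

Derivation:
t=0: arr=3 -> substrate=0 bound=3 product=0
t=1: arr=3 -> substrate=2 bound=4 product=0
t=2: arr=0 -> substrate=0 bound=3 product=3
t=3: arr=0 -> substrate=0 bound=2 product=4
t=4: arr=0 -> substrate=0 bound=0 product=6
t=5: arr=3 -> substrate=0 bound=3 product=6
t=6: arr=2 -> substrate=1 bound=4 product=6
t=7: arr=2 -> substrate=0 bound=4 product=9
t=8: arr=0 -> substrate=0 bound=3 product=10
t=9: arr=2 -> substrate=0 bound=2 product=13
t=10: arr=0 -> substrate=0 bound=2 product=13
t=11: arr=3 -> substrate=0 bound=3 product=15
t=12: arr=1 -> substrate=0 bound=4 product=15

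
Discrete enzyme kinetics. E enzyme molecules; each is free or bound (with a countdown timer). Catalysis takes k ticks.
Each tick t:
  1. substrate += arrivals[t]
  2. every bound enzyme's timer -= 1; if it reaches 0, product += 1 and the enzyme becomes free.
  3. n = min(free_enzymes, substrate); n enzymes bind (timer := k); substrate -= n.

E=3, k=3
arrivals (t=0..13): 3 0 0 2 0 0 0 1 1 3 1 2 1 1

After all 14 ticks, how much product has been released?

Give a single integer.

t=0: arr=3 -> substrate=0 bound=3 product=0
t=1: arr=0 -> substrate=0 bound=3 product=0
t=2: arr=0 -> substrate=0 bound=3 product=0
t=3: arr=2 -> substrate=0 bound=2 product=3
t=4: arr=0 -> substrate=0 bound=2 product=3
t=5: arr=0 -> substrate=0 bound=2 product=3
t=6: arr=0 -> substrate=0 bound=0 product=5
t=7: arr=1 -> substrate=0 bound=1 product=5
t=8: arr=1 -> substrate=0 bound=2 product=5
t=9: arr=3 -> substrate=2 bound=3 product=5
t=10: arr=1 -> substrate=2 bound=3 product=6
t=11: arr=2 -> substrate=3 bound=3 product=7
t=12: arr=1 -> substrate=3 bound=3 product=8
t=13: arr=1 -> substrate=3 bound=3 product=9

Answer: 9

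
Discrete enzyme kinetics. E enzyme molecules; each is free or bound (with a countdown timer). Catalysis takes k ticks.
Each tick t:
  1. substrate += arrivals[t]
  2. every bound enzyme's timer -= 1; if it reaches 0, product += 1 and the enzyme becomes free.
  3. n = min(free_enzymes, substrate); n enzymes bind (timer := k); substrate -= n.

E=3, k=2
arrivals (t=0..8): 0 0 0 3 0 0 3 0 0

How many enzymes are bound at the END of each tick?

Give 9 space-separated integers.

t=0: arr=0 -> substrate=0 bound=0 product=0
t=1: arr=0 -> substrate=0 bound=0 product=0
t=2: arr=0 -> substrate=0 bound=0 product=0
t=3: arr=3 -> substrate=0 bound=3 product=0
t=4: arr=0 -> substrate=0 bound=3 product=0
t=5: arr=0 -> substrate=0 bound=0 product=3
t=6: arr=3 -> substrate=0 bound=3 product=3
t=7: arr=0 -> substrate=0 bound=3 product=3
t=8: arr=0 -> substrate=0 bound=0 product=6

Answer: 0 0 0 3 3 0 3 3 0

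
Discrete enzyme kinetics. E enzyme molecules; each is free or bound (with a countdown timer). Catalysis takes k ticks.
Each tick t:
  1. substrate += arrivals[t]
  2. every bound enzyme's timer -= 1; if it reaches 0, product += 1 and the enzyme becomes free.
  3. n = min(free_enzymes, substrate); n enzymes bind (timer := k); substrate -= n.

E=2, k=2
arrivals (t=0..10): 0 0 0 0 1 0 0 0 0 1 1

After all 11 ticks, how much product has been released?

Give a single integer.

Answer: 1

Derivation:
t=0: arr=0 -> substrate=0 bound=0 product=0
t=1: arr=0 -> substrate=0 bound=0 product=0
t=2: arr=0 -> substrate=0 bound=0 product=0
t=3: arr=0 -> substrate=0 bound=0 product=0
t=4: arr=1 -> substrate=0 bound=1 product=0
t=5: arr=0 -> substrate=0 bound=1 product=0
t=6: arr=0 -> substrate=0 bound=0 product=1
t=7: arr=0 -> substrate=0 bound=0 product=1
t=8: arr=0 -> substrate=0 bound=0 product=1
t=9: arr=1 -> substrate=0 bound=1 product=1
t=10: arr=1 -> substrate=0 bound=2 product=1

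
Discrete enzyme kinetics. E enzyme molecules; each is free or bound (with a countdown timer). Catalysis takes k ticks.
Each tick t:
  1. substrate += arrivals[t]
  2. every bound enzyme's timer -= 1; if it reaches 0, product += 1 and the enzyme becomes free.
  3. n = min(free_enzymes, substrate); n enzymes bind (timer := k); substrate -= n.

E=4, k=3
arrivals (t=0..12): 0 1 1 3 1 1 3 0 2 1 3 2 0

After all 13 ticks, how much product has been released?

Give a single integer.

Answer: 12

Derivation:
t=0: arr=0 -> substrate=0 bound=0 product=0
t=1: arr=1 -> substrate=0 bound=1 product=0
t=2: arr=1 -> substrate=0 bound=2 product=0
t=3: arr=3 -> substrate=1 bound=4 product=0
t=4: arr=1 -> substrate=1 bound=4 product=1
t=5: arr=1 -> substrate=1 bound=4 product=2
t=6: arr=3 -> substrate=2 bound=4 product=4
t=7: arr=0 -> substrate=1 bound=4 product=5
t=8: arr=2 -> substrate=2 bound=4 product=6
t=9: arr=1 -> substrate=1 bound=4 product=8
t=10: arr=3 -> substrate=3 bound=4 product=9
t=11: arr=2 -> substrate=4 bound=4 product=10
t=12: arr=0 -> substrate=2 bound=4 product=12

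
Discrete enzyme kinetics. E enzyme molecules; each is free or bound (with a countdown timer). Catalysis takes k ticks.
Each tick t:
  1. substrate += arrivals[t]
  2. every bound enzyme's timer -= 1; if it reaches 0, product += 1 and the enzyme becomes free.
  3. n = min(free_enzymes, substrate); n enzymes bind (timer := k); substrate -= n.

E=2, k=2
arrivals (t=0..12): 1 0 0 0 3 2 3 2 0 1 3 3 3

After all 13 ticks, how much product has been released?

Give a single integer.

t=0: arr=1 -> substrate=0 bound=1 product=0
t=1: arr=0 -> substrate=0 bound=1 product=0
t=2: arr=0 -> substrate=0 bound=0 product=1
t=3: arr=0 -> substrate=0 bound=0 product=1
t=4: arr=3 -> substrate=1 bound=2 product=1
t=5: arr=2 -> substrate=3 bound=2 product=1
t=6: arr=3 -> substrate=4 bound=2 product=3
t=7: arr=2 -> substrate=6 bound=2 product=3
t=8: arr=0 -> substrate=4 bound=2 product=5
t=9: arr=1 -> substrate=5 bound=2 product=5
t=10: arr=3 -> substrate=6 bound=2 product=7
t=11: arr=3 -> substrate=9 bound=2 product=7
t=12: arr=3 -> substrate=10 bound=2 product=9

Answer: 9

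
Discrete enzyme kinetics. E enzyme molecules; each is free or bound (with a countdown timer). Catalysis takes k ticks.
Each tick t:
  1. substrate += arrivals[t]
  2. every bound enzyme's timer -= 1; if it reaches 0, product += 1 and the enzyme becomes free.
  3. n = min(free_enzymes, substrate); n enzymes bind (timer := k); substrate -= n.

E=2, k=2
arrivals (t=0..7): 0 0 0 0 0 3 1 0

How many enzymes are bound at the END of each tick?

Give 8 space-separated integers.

Answer: 0 0 0 0 0 2 2 2

Derivation:
t=0: arr=0 -> substrate=0 bound=0 product=0
t=1: arr=0 -> substrate=0 bound=0 product=0
t=2: arr=0 -> substrate=0 bound=0 product=0
t=3: arr=0 -> substrate=0 bound=0 product=0
t=4: arr=0 -> substrate=0 bound=0 product=0
t=5: arr=3 -> substrate=1 bound=2 product=0
t=6: arr=1 -> substrate=2 bound=2 product=0
t=7: arr=0 -> substrate=0 bound=2 product=2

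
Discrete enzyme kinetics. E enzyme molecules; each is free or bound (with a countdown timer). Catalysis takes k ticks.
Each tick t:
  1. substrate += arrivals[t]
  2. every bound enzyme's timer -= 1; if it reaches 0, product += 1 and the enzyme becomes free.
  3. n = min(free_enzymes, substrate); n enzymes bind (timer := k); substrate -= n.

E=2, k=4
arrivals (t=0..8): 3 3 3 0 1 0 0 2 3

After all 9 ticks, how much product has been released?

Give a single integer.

t=0: arr=3 -> substrate=1 bound=2 product=0
t=1: arr=3 -> substrate=4 bound=2 product=0
t=2: arr=3 -> substrate=7 bound=2 product=0
t=3: arr=0 -> substrate=7 bound=2 product=0
t=4: arr=1 -> substrate=6 bound=2 product=2
t=5: arr=0 -> substrate=6 bound=2 product=2
t=6: arr=0 -> substrate=6 bound=2 product=2
t=7: arr=2 -> substrate=8 bound=2 product=2
t=8: arr=3 -> substrate=9 bound=2 product=4

Answer: 4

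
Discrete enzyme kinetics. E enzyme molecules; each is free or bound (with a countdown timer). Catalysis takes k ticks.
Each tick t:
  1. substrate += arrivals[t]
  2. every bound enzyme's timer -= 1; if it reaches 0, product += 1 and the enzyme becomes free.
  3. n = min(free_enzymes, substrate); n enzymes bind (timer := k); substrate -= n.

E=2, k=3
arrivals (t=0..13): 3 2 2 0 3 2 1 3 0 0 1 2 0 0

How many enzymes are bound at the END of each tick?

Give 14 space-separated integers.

Answer: 2 2 2 2 2 2 2 2 2 2 2 2 2 2

Derivation:
t=0: arr=3 -> substrate=1 bound=2 product=0
t=1: arr=2 -> substrate=3 bound=2 product=0
t=2: arr=2 -> substrate=5 bound=2 product=0
t=3: arr=0 -> substrate=3 bound=2 product=2
t=4: arr=3 -> substrate=6 bound=2 product=2
t=5: arr=2 -> substrate=8 bound=2 product=2
t=6: arr=1 -> substrate=7 bound=2 product=4
t=7: arr=3 -> substrate=10 bound=2 product=4
t=8: arr=0 -> substrate=10 bound=2 product=4
t=9: arr=0 -> substrate=8 bound=2 product=6
t=10: arr=1 -> substrate=9 bound=2 product=6
t=11: arr=2 -> substrate=11 bound=2 product=6
t=12: arr=0 -> substrate=9 bound=2 product=8
t=13: arr=0 -> substrate=9 bound=2 product=8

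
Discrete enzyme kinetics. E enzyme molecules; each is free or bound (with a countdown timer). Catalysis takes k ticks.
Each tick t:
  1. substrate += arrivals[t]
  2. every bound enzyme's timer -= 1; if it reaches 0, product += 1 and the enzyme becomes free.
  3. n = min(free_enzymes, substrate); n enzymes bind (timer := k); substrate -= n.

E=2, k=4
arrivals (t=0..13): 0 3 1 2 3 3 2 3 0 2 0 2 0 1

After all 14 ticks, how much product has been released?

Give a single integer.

Answer: 6

Derivation:
t=0: arr=0 -> substrate=0 bound=0 product=0
t=1: arr=3 -> substrate=1 bound=2 product=0
t=2: arr=1 -> substrate=2 bound=2 product=0
t=3: arr=2 -> substrate=4 bound=2 product=0
t=4: arr=3 -> substrate=7 bound=2 product=0
t=5: arr=3 -> substrate=8 bound=2 product=2
t=6: arr=2 -> substrate=10 bound=2 product=2
t=7: arr=3 -> substrate=13 bound=2 product=2
t=8: arr=0 -> substrate=13 bound=2 product=2
t=9: arr=2 -> substrate=13 bound=2 product=4
t=10: arr=0 -> substrate=13 bound=2 product=4
t=11: arr=2 -> substrate=15 bound=2 product=4
t=12: arr=0 -> substrate=15 bound=2 product=4
t=13: arr=1 -> substrate=14 bound=2 product=6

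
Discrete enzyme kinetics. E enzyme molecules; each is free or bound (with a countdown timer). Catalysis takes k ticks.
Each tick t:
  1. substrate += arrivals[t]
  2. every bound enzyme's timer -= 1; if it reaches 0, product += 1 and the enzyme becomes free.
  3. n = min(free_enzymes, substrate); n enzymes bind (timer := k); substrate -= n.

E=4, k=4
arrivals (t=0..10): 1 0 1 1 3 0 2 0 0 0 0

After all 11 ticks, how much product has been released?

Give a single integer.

t=0: arr=1 -> substrate=0 bound=1 product=0
t=1: arr=0 -> substrate=0 bound=1 product=0
t=2: arr=1 -> substrate=0 bound=2 product=0
t=3: arr=1 -> substrate=0 bound=3 product=0
t=4: arr=3 -> substrate=1 bound=4 product=1
t=5: arr=0 -> substrate=1 bound=4 product=1
t=6: arr=2 -> substrate=2 bound=4 product=2
t=7: arr=0 -> substrate=1 bound=4 product=3
t=8: arr=0 -> substrate=0 bound=3 product=5
t=9: arr=0 -> substrate=0 bound=3 product=5
t=10: arr=0 -> substrate=0 bound=2 product=6

Answer: 6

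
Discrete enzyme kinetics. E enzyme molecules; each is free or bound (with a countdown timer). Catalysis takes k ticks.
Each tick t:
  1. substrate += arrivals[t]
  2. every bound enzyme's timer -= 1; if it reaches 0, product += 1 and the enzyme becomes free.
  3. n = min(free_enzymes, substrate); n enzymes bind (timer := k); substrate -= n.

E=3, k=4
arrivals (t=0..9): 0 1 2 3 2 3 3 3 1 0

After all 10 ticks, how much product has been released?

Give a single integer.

Answer: 4

Derivation:
t=0: arr=0 -> substrate=0 bound=0 product=0
t=1: arr=1 -> substrate=0 bound=1 product=0
t=2: arr=2 -> substrate=0 bound=3 product=0
t=3: arr=3 -> substrate=3 bound=3 product=0
t=4: arr=2 -> substrate=5 bound=3 product=0
t=5: arr=3 -> substrate=7 bound=3 product=1
t=6: arr=3 -> substrate=8 bound=3 product=3
t=7: arr=3 -> substrate=11 bound=3 product=3
t=8: arr=1 -> substrate=12 bound=3 product=3
t=9: arr=0 -> substrate=11 bound=3 product=4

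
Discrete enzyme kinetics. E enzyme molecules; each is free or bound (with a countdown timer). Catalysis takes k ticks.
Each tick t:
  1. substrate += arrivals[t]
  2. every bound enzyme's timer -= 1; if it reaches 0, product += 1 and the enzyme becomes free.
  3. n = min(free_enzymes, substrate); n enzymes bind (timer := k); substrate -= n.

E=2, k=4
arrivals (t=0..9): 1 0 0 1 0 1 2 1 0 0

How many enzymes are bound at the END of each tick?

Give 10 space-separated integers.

Answer: 1 1 1 2 1 2 2 2 2 2

Derivation:
t=0: arr=1 -> substrate=0 bound=1 product=0
t=1: arr=0 -> substrate=0 bound=1 product=0
t=2: arr=0 -> substrate=0 bound=1 product=0
t=3: arr=1 -> substrate=0 bound=2 product=0
t=4: arr=0 -> substrate=0 bound=1 product=1
t=5: arr=1 -> substrate=0 bound=2 product=1
t=6: arr=2 -> substrate=2 bound=2 product=1
t=7: arr=1 -> substrate=2 bound=2 product=2
t=8: arr=0 -> substrate=2 bound=2 product=2
t=9: arr=0 -> substrate=1 bound=2 product=3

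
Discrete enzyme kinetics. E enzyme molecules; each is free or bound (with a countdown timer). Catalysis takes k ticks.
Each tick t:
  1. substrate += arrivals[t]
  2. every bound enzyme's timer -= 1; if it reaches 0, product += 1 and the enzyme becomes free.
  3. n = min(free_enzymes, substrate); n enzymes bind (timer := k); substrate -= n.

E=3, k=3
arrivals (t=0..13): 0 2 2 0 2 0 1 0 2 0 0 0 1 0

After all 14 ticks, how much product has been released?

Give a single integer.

Answer: 9

Derivation:
t=0: arr=0 -> substrate=0 bound=0 product=0
t=1: arr=2 -> substrate=0 bound=2 product=0
t=2: arr=2 -> substrate=1 bound=3 product=0
t=3: arr=0 -> substrate=1 bound=3 product=0
t=4: arr=2 -> substrate=1 bound=3 product=2
t=5: arr=0 -> substrate=0 bound=3 product=3
t=6: arr=1 -> substrate=1 bound=3 product=3
t=7: arr=0 -> substrate=0 bound=2 product=5
t=8: arr=2 -> substrate=0 bound=3 product=6
t=9: arr=0 -> substrate=0 bound=3 product=6
t=10: arr=0 -> substrate=0 bound=2 product=7
t=11: arr=0 -> substrate=0 bound=0 product=9
t=12: arr=1 -> substrate=0 bound=1 product=9
t=13: arr=0 -> substrate=0 bound=1 product=9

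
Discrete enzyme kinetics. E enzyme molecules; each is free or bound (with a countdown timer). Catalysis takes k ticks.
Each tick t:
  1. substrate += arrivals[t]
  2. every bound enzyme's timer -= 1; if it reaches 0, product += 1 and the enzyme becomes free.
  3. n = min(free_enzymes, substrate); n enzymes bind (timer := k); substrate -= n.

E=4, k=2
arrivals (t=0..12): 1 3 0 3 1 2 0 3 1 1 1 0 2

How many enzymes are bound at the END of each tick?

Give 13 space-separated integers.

Answer: 1 4 3 3 4 3 2 3 4 2 2 1 2

Derivation:
t=0: arr=1 -> substrate=0 bound=1 product=0
t=1: arr=3 -> substrate=0 bound=4 product=0
t=2: arr=0 -> substrate=0 bound=3 product=1
t=3: arr=3 -> substrate=0 bound=3 product=4
t=4: arr=1 -> substrate=0 bound=4 product=4
t=5: arr=2 -> substrate=0 bound=3 product=7
t=6: arr=0 -> substrate=0 bound=2 product=8
t=7: arr=3 -> substrate=0 bound=3 product=10
t=8: arr=1 -> substrate=0 bound=4 product=10
t=9: arr=1 -> substrate=0 bound=2 product=13
t=10: arr=1 -> substrate=0 bound=2 product=14
t=11: arr=0 -> substrate=0 bound=1 product=15
t=12: arr=2 -> substrate=0 bound=2 product=16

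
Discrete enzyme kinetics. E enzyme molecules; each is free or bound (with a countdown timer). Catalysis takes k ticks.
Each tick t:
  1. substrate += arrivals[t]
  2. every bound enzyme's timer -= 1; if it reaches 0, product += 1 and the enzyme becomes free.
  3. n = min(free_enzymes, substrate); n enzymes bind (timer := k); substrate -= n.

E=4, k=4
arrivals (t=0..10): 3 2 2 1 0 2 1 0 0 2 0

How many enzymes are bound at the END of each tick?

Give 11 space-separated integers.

t=0: arr=3 -> substrate=0 bound=3 product=0
t=1: arr=2 -> substrate=1 bound=4 product=0
t=2: arr=2 -> substrate=3 bound=4 product=0
t=3: arr=1 -> substrate=4 bound=4 product=0
t=4: arr=0 -> substrate=1 bound=4 product=3
t=5: arr=2 -> substrate=2 bound=4 product=4
t=6: arr=1 -> substrate=3 bound=4 product=4
t=7: arr=0 -> substrate=3 bound=4 product=4
t=8: arr=0 -> substrate=0 bound=4 product=7
t=9: arr=2 -> substrate=1 bound=4 product=8
t=10: arr=0 -> substrate=1 bound=4 product=8

Answer: 3 4 4 4 4 4 4 4 4 4 4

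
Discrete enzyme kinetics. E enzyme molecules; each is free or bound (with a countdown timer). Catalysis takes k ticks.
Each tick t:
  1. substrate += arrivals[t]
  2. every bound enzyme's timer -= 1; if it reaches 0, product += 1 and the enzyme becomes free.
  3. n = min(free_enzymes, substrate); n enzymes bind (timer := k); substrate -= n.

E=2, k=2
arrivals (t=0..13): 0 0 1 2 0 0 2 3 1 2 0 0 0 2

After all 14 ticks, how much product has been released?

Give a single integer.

t=0: arr=0 -> substrate=0 bound=0 product=0
t=1: arr=0 -> substrate=0 bound=0 product=0
t=2: arr=1 -> substrate=0 bound=1 product=0
t=3: arr=2 -> substrate=1 bound=2 product=0
t=4: arr=0 -> substrate=0 bound=2 product=1
t=5: arr=0 -> substrate=0 bound=1 product=2
t=6: arr=2 -> substrate=0 bound=2 product=3
t=7: arr=3 -> substrate=3 bound=2 product=3
t=8: arr=1 -> substrate=2 bound=2 product=5
t=9: arr=2 -> substrate=4 bound=2 product=5
t=10: arr=0 -> substrate=2 bound=2 product=7
t=11: arr=0 -> substrate=2 bound=2 product=7
t=12: arr=0 -> substrate=0 bound=2 product=9
t=13: arr=2 -> substrate=2 bound=2 product=9

Answer: 9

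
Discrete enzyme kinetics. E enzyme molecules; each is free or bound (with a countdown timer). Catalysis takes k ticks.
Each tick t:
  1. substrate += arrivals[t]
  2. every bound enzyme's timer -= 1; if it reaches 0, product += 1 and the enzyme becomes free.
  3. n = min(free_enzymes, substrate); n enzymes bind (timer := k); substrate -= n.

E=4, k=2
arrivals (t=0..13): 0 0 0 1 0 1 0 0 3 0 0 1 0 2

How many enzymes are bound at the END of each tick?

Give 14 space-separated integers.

Answer: 0 0 0 1 1 1 1 0 3 3 0 1 1 2

Derivation:
t=0: arr=0 -> substrate=0 bound=0 product=0
t=1: arr=0 -> substrate=0 bound=0 product=0
t=2: arr=0 -> substrate=0 bound=0 product=0
t=3: arr=1 -> substrate=0 bound=1 product=0
t=4: arr=0 -> substrate=0 bound=1 product=0
t=5: arr=1 -> substrate=0 bound=1 product=1
t=6: arr=0 -> substrate=0 bound=1 product=1
t=7: arr=0 -> substrate=0 bound=0 product=2
t=8: arr=3 -> substrate=0 bound=3 product=2
t=9: arr=0 -> substrate=0 bound=3 product=2
t=10: arr=0 -> substrate=0 bound=0 product=5
t=11: arr=1 -> substrate=0 bound=1 product=5
t=12: arr=0 -> substrate=0 bound=1 product=5
t=13: arr=2 -> substrate=0 bound=2 product=6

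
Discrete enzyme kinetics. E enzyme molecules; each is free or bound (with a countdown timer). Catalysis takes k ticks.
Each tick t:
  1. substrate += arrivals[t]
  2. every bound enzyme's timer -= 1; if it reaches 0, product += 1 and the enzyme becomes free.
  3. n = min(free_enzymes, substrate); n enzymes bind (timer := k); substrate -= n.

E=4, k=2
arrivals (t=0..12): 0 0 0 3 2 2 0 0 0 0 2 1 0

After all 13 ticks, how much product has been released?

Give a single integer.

Answer: 9

Derivation:
t=0: arr=0 -> substrate=0 bound=0 product=0
t=1: arr=0 -> substrate=0 bound=0 product=0
t=2: arr=0 -> substrate=0 bound=0 product=0
t=3: arr=3 -> substrate=0 bound=3 product=0
t=4: arr=2 -> substrate=1 bound=4 product=0
t=5: arr=2 -> substrate=0 bound=4 product=3
t=6: arr=0 -> substrate=0 bound=3 product=4
t=7: arr=0 -> substrate=0 bound=0 product=7
t=8: arr=0 -> substrate=0 bound=0 product=7
t=9: arr=0 -> substrate=0 bound=0 product=7
t=10: arr=2 -> substrate=0 bound=2 product=7
t=11: arr=1 -> substrate=0 bound=3 product=7
t=12: arr=0 -> substrate=0 bound=1 product=9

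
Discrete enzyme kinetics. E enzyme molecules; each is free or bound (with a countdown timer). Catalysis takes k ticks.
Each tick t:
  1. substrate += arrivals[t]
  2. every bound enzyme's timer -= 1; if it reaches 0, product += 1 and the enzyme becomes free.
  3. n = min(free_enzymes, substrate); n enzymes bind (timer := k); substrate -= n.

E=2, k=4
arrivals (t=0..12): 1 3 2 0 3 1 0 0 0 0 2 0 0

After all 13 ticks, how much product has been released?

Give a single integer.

t=0: arr=1 -> substrate=0 bound=1 product=0
t=1: arr=3 -> substrate=2 bound=2 product=0
t=2: arr=2 -> substrate=4 bound=2 product=0
t=3: arr=0 -> substrate=4 bound=2 product=0
t=4: arr=3 -> substrate=6 bound=2 product=1
t=5: arr=1 -> substrate=6 bound=2 product=2
t=6: arr=0 -> substrate=6 bound=2 product=2
t=7: arr=0 -> substrate=6 bound=2 product=2
t=8: arr=0 -> substrate=5 bound=2 product=3
t=9: arr=0 -> substrate=4 bound=2 product=4
t=10: arr=2 -> substrate=6 bound=2 product=4
t=11: arr=0 -> substrate=6 bound=2 product=4
t=12: arr=0 -> substrate=5 bound=2 product=5

Answer: 5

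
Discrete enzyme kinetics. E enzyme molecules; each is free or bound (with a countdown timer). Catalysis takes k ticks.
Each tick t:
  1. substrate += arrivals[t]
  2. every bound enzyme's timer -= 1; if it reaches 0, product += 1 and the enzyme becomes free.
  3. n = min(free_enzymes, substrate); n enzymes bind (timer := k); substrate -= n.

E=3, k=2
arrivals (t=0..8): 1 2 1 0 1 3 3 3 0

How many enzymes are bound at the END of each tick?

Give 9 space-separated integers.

t=0: arr=1 -> substrate=0 bound=1 product=0
t=1: arr=2 -> substrate=0 bound=3 product=0
t=2: arr=1 -> substrate=0 bound=3 product=1
t=3: arr=0 -> substrate=0 bound=1 product=3
t=4: arr=1 -> substrate=0 bound=1 product=4
t=5: arr=3 -> substrate=1 bound=3 product=4
t=6: arr=3 -> substrate=3 bound=3 product=5
t=7: arr=3 -> substrate=4 bound=3 product=7
t=8: arr=0 -> substrate=3 bound=3 product=8

Answer: 1 3 3 1 1 3 3 3 3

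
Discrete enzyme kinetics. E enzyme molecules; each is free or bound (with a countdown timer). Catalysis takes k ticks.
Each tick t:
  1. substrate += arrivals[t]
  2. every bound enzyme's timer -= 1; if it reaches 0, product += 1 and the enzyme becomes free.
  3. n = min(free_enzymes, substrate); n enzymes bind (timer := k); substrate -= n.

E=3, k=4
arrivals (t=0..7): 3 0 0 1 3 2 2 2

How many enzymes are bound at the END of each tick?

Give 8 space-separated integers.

Answer: 3 3 3 3 3 3 3 3

Derivation:
t=0: arr=3 -> substrate=0 bound=3 product=0
t=1: arr=0 -> substrate=0 bound=3 product=0
t=2: arr=0 -> substrate=0 bound=3 product=0
t=3: arr=1 -> substrate=1 bound=3 product=0
t=4: arr=3 -> substrate=1 bound=3 product=3
t=5: arr=2 -> substrate=3 bound=3 product=3
t=6: arr=2 -> substrate=5 bound=3 product=3
t=7: arr=2 -> substrate=7 bound=3 product=3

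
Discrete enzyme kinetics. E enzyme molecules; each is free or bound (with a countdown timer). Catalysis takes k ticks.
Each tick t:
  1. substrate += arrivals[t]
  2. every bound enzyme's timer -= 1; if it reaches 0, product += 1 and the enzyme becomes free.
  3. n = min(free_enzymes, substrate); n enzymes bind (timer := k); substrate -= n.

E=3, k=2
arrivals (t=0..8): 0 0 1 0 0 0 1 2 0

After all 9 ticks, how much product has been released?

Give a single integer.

t=0: arr=0 -> substrate=0 bound=0 product=0
t=1: arr=0 -> substrate=0 bound=0 product=0
t=2: arr=1 -> substrate=0 bound=1 product=0
t=3: arr=0 -> substrate=0 bound=1 product=0
t=4: arr=0 -> substrate=0 bound=0 product=1
t=5: arr=0 -> substrate=0 bound=0 product=1
t=6: arr=1 -> substrate=0 bound=1 product=1
t=7: arr=2 -> substrate=0 bound=3 product=1
t=8: arr=0 -> substrate=0 bound=2 product=2

Answer: 2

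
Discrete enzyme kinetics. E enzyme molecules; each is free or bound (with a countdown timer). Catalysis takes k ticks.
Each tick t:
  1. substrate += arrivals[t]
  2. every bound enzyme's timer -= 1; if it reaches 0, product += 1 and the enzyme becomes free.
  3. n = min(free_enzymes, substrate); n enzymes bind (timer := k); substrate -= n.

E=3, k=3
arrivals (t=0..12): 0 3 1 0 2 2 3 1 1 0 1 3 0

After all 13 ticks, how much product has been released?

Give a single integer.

Answer: 9

Derivation:
t=0: arr=0 -> substrate=0 bound=0 product=0
t=1: arr=3 -> substrate=0 bound=3 product=0
t=2: arr=1 -> substrate=1 bound=3 product=0
t=3: arr=0 -> substrate=1 bound=3 product=0
t=4: arr=2 -> substrate=0 bound=3 product=3
t=5: arr=2 -> substrate=2 bound=3 product=3
t=6: arr=3 -> substrate=5 bound=3 product=3
t=7: arr=1 -> substrate=3 bound=3 product=6
t=8: arr=1 -> substrate=4 bound=3 product=6
t=9: arr=0 -> substrate=4 bound=3 product=6
t=10: arr=1 -> substrate=2 bound=3 product=9
t=11: arr=3 -> substrate=5 bound=3 product=9
t=12: arr=0 -> substrate=5 bound=3 product=9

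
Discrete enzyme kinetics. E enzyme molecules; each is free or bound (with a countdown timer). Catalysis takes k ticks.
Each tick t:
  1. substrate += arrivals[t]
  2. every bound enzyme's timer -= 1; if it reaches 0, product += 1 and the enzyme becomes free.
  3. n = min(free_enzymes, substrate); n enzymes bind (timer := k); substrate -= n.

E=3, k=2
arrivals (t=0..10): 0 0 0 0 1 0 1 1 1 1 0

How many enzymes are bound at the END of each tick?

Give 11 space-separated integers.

t=0: arr=0 -> substrate=0 bound=0 product=0
t=1: arr=0 -> substrate=0 bound=0 product=0
t=2: arr=0 -> substrate=0 bound=0 product=0
t=3: arr=0 -> substrate=0 bound=0 product=0
t=4: arr=1 -> substrate=0 bound=1 product=0
t=5: arr=0 -> substrate=0 bound=1 product=0
t=6: arr=1 -> substrate=0 bound=1 product=1
t=7: arr=1 -> substrate=0 bound=2 product=1
t=8: arr=1 -> substrate=0 bound=2 product=2
t=9: arr=1 -> substrate=0 bound=2 product=3
t=10: arr=0 -> substrate=0 bound=1 product=4

Answer: 0 0 0 0 1 1 1 2 2 2 1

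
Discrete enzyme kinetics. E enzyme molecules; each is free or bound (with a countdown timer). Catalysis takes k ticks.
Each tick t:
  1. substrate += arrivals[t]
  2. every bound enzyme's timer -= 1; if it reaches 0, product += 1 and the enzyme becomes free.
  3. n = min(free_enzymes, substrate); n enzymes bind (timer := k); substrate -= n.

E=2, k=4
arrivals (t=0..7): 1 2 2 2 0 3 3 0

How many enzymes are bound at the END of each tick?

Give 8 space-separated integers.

t=0: arr=1 -> substrate=0 bound=1 product=0
t=1: arr=2 -> substrate=1 bound=2 product=0
t=2: arr=2 -> substrate=3 bound=2 product=0
t=3: arr=2 -> substrate=5 bound=2 product=0
t=4: arr=0 -> substrate=4 bound=2 product=1
t=5: arr=3 -> substrate=6 bound=2 product=2
t=6: arr=3 -> substrate=9 bound=2 product=2
t=7: arr=0 -> substrate=9 bound=2 product=2

Answer: 1 2 2 2 2 2 2 2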